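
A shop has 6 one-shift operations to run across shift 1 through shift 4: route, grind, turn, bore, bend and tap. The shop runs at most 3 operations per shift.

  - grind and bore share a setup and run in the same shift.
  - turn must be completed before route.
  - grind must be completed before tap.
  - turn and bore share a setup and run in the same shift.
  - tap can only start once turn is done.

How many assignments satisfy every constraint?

42

Splitting on route: it can be shift 2 (9), shift 3 (15), shift 4 (18). Listing each branch's schedules as (grind, turn, bore, bend, tap) by shift number:
route=shift 2: (1,1,1,2,2) (1,1,1,2,3) (1,1,1,2,4) (1,1,1,3,2) (1,1,1,3,3) (1,1,1,3,4) (1,1,1,4,2) (1,1,1,4,3) (1,1,1,4,4) — 9.
route=shift 3: (1,1,1,2,2) (1,1,1,2,3) (1,1,1,2,4) (1,1,1,3,2) (1,1,1,3,3) (1,1,1,3,4) (1,1,1,4,2) (1,1,1,4,3) (1,1,1,4,4) (2,2,2,1,3) (2,2,2,1,4) (2,2,2,3,3) (2,2,2,3,4) (2,2,2,4,3) (2,2,2,4,4) — 15.
route=shift 4: (1,1,1,2,2) (1,1,1,2,3) (1,1,1,2,4) (1,1,1,3,2) (1,1,1,3,3) (1,1,1,3,4) (1,1,1,4,2) (1,1,1,4,3) (1,1,1,4,4) (2,2,2,1,3) (2,2,2,1,4) (2,2,2,3,3) (2,2,2,3,4) (2,2,2,4,3) (2,2,2,4,4) (3,3,3,1,4) (3,3,3,2,4) (3,3,3,4,4) — 18.
Summing: 9 + 15 + 18 = 42.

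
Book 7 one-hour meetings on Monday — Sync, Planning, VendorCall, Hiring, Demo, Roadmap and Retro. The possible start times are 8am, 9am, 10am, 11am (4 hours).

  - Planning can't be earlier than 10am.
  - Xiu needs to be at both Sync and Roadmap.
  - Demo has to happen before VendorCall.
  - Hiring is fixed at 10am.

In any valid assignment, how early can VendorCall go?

9am

Precedence pushes VendorCall to at least 9am.
VendorCall at 9am is achievable: Planning in 10am, Retro in 8am, VendorCall in 9am, Demo in 8am, Sync in 8am, Hiring in 10am, Roadmap in 9am.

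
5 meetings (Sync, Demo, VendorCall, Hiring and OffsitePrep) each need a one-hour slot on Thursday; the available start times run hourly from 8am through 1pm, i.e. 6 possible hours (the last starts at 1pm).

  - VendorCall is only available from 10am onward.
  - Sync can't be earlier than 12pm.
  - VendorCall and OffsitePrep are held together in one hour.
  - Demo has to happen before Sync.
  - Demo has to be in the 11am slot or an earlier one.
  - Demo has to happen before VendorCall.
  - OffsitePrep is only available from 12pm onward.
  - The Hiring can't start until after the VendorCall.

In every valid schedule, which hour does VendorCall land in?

12pm

VendorCall is available from 10am; VendorCall must be in the same hour as OffsitePrep, which can't be before 12pm, so VendorCall is at least 12pm; downstream work caps VendorCall at 12pm.
So VendorCall is pinned to 12pm.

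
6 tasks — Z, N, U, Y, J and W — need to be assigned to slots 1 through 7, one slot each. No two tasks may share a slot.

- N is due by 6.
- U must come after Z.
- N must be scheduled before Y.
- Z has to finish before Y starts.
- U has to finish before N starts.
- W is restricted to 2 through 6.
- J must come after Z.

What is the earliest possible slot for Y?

Precedence pushes Y to at least 4.
Y at 4 is achievable: N=3, J=6, Y=4, Z=1, W=5, U=2.

4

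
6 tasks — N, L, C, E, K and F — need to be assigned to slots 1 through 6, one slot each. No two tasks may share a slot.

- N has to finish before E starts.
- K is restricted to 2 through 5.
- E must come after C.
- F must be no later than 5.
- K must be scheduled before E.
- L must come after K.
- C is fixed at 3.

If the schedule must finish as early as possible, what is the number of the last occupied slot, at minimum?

The precedence chain requires at least 2 distinct slots.
With at most 1 per slot and 6 tasks, at least 6 slots are needed.
Propagating the time windows through the other constraints, E can't land before 4, so the schedule must run through at least slot 4.
6 works (last occupied slot: 6): for example L -> 6, K -> 2, E -> 5, F -> 1, C -> 3, N -> 4.

slot 6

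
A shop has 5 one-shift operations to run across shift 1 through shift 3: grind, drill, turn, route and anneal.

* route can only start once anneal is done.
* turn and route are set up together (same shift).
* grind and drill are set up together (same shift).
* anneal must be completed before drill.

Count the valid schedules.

Splitting on grind: it can be shift 2 (2), shift 3 (3). Listing each branch's schedules as (drill, turn, route, anneal) by shift number:
grind=shift 2: (2,2,2,1) (2,3,3,1) — 2.
grind=shift 3: (3,2,2,1) (3,3,3,1) (3,3,3,2) — 3.
Summing: 2 + 3 = 5.

5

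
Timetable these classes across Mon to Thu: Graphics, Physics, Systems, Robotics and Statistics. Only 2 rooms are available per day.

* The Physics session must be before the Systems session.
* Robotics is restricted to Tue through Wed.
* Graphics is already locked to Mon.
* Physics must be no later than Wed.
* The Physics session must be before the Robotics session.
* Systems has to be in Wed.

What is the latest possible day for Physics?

Physics's own window allows nothing later than Wed; downstream work caps Physics at Tue.
Physics at Tue is achievable: Statistics -> Mon; Systems -> Wed; Graphics -> Mon; Physics -> Tue; Robotics -> Wed.

Tue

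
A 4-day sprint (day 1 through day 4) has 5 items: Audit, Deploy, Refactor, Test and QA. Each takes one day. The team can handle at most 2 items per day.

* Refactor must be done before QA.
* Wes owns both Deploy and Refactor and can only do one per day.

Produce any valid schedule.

Audit -> day 1; Test -> day 3; Deploy -> day 2; Refactor -> day 1; QA -> day 2

Checking: Refactor(day 1) before QA(day 2); Deploy(day 2) != Refactor(day 1); max 2 per day (cap 2).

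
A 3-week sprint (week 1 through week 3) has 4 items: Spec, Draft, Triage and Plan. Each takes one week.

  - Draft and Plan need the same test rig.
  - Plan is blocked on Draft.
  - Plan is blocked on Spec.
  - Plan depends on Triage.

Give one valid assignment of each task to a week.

Draft in week 1; Triage in week 1; Plan in week 2; Spec in week 1

Checking: Spec(week 1) before Plan(week 2); Triage(week 1) before Plan(week 2); Draft(week 1) before Plan(week 2); Draft(week 1) != Plan(week 2).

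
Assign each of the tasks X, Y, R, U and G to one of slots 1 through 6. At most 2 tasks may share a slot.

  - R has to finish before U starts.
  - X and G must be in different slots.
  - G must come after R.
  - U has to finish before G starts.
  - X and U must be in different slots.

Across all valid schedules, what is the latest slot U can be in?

Precedence pushes U to at least 2; downstream work caps U at 5.
U at 5 is achievable: X=1; Y=2; U=5; G=6; R=1.

5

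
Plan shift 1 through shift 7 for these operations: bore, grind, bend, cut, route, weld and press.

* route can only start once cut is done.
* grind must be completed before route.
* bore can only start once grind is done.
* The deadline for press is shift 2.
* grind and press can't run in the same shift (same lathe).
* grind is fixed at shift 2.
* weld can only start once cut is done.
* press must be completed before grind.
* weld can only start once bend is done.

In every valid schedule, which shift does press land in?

shift 1

press's window is shift 1–shift 2.
grind is fixed at shift 2, and press can't share a shift with grind.
So press must be shift 1.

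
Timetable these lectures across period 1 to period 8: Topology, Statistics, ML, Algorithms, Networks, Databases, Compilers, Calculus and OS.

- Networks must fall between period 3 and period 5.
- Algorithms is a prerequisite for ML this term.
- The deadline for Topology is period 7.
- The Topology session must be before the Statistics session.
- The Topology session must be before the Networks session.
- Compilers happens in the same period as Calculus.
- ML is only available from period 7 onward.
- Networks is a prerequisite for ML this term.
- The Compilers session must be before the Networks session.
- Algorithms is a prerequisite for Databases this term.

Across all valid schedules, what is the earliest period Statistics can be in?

Precedence pushes Statistics to at least period 2.
Statistics at period 2 is achievable: Statistics=period 2, Calculus=period 1, OS=period 1, ML=period 7, Networks=period 3, Algorithms=period 1, Compilers=period 1, Databases=period 2, Topology=period 1.

period 2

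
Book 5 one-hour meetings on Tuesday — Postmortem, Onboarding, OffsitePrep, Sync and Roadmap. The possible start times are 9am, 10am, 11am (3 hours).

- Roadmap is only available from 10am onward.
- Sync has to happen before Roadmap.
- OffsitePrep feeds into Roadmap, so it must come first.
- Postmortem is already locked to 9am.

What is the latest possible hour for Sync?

10am

Downstream work caps Sync at 10am.
Sync at 10am is achievable: Onboarding in 9am; Postmortem in 9am; Roadmap in 11am; Sync in 10am; OffsitePrep in 9am.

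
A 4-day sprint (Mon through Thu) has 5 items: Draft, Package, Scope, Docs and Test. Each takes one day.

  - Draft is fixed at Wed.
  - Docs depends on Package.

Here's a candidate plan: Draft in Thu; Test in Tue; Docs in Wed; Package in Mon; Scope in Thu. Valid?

Docs depends on Package — holds.
Draft is fixed at Wed — violated.

No. Draft is fixed at Wed is not satisfied.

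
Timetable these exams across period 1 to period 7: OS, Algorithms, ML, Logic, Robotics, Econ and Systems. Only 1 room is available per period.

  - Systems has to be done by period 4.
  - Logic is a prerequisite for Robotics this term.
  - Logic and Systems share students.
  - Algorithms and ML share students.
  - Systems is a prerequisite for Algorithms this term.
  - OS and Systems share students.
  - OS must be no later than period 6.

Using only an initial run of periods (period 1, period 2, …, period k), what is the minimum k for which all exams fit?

The precedence chain requires at least 2 distinct periods.
With at most 1 per period and 7 exams, at least 7 periods are needed.
7 works (last occupied period: period 7): for example Systems in period 1; Logic in period 4; ML in period 6; Robotics in period 5; Algorithms in period 3; Econ in period 7; OS in period 2.

7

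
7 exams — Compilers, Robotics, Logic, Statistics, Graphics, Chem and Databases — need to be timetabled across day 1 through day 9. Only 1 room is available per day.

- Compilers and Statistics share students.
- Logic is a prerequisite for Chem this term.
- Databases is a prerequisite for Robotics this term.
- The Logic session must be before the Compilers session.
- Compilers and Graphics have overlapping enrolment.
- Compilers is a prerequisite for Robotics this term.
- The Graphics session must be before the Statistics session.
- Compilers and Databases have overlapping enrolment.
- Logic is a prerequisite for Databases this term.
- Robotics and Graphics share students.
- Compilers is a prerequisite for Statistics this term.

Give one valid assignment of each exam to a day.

Graphics -> day 5, Statistics -> day 6, Logic -> day 1, Robotics -> day 4, Databases -> day 3, Compilers -> day 2, Chem -> day 7

Checking: Logic(day 1) before Compilers(day 2); Logic(day 1) before Databases(day 3); Logic(day 1) before Chem(day 7); Compilers(day 2) before Statistics(day 6); Compilers(day 2) before Robotics(day 4); Databases(day 3) before Robotics(day 4); Graphics(day 5) before Statistics(day 6); Compilers(day 2) != Graphics(day 5); Compilers(day 2) != Statistics(day 6); Robotics(day 4) != Graphics(day 5); Compilers(day 2) != Databases(day 3); max 1 per day (cap 1).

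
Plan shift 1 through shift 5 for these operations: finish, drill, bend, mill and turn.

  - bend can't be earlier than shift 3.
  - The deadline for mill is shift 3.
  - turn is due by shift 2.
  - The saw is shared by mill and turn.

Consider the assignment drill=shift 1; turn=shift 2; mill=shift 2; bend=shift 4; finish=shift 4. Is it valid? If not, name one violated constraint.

Invalid. The saw is shared by mill and turn.

turn is due by shift 2 — holds.
bend can't be earlier than shift 3 — holds.
The deadline for mill is shift 3 — holds.
The saw is shared by mill and turn — violated.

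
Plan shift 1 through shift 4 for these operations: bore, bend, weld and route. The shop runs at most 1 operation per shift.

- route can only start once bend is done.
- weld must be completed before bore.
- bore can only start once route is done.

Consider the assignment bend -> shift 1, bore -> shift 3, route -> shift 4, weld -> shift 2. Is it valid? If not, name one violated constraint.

The shop runs at most 1 operation per shift — holds.
weld must be completed before bore — holds.
bore can only start once route is done — violated.
route can only start once bend is done — holds.

Invalid. bore can only start once route is done.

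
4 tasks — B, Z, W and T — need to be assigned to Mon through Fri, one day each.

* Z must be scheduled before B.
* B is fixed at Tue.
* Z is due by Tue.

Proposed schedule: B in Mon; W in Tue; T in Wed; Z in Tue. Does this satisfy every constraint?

Invalid. Z must be scheduled before B.

Z must be scheduled before B — violated.
Z is due by Tue — holds.
B is fixed at Tue — violated.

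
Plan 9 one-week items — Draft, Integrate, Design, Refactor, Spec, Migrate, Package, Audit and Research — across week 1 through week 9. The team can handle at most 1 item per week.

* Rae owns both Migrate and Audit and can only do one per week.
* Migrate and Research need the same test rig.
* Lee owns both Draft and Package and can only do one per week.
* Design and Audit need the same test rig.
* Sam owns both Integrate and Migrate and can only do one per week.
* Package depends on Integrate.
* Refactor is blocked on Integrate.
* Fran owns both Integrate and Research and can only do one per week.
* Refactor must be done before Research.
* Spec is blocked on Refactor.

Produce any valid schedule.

Integrate -> week 1; Draft -> week 6; Migrate -> week 8; Design -> week 7; Refactor -> week 2; Audit -> week 9; Spec -> week 3; Package -> week 4; Research -> week 5

Checking: Refactor(week 2) before Spec(week 3); Refactor(week 2) before Research(week 5); Integrate(week 1) before Refactor(week 2); Integrate(week 1) before Package(week 4); Draft(week 6) != Package(week 4); Integrate(week 1) != Migrate(week 8); Migrate(week 8) != Research(week 5); Integrate(week 1) != Research(week 5); Design(week 7) != Audit(week 9); Migrate(week 8) != Audit(week 9); max 1 per week (cap 1).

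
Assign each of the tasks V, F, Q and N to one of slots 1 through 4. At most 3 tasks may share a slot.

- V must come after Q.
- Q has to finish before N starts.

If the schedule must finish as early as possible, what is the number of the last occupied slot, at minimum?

2

The precedence chain requires at least 2 distinct slots.
With at most 3 per slot and 4 tasks, at least 2 slots are needed.
2 works (last occupied slot: 2): for example V -> 2, N -> 2, Q -> 1, F -> 1.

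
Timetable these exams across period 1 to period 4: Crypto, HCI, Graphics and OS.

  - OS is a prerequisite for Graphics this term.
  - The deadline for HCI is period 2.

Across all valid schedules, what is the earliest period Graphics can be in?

Precedence pushes Graphics to at least period 2.
Graphics at period 2 is achievable: OS=period 1; HCI=period 1; Graphics=period 2; Crypto=period 1.

period 2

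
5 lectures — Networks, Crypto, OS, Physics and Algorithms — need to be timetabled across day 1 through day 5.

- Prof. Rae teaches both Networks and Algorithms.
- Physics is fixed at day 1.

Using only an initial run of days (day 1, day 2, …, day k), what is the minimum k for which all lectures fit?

2 days

Could 1 day be enough, i.e. nothing placed later than day 1? No: Algorithms can't share with Networks (day 1) → nothing is left.
So 1 day is not enough.
2 works (last occupied day: day 2): for example Physics in day 1, OS in day 1, Crypto in day 1, Networks in day 1, Algorithms in day 2.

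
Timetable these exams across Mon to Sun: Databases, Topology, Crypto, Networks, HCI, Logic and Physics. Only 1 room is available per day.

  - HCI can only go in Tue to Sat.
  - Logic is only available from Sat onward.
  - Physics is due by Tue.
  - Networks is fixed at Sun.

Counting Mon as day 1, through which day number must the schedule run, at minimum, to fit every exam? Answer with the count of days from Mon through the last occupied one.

With at most 1 per day and 7 exams, at least 7 days are needed.
Networks can't be placed before Sun — that is day 7 counting from Mon — so the schedule must run through at least 7 days.
7 works (last occupied day: Sun): for example Databases=Wed; Networks=Sun; Crypto=Fri; HCI=Tue; Topology=Thu; Physics=Mon; Logic=Sat.

7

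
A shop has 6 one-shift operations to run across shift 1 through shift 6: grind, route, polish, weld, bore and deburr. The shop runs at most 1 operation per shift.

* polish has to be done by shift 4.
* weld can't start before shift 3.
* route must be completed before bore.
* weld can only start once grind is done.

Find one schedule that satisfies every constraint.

deburr in shift 6; route in shift 4; grind in shift 2; bore in shift 5; weld in shift 3; polish in shift 1

Checking: route(shift 4) before bore(shift 5); grind(shift 2) before weld(shift 3); polish=shift 1 in [shift 1,shift 4]; weld=shift 3 in [shift 3,shift 6]; max 1 per shift (cap 1).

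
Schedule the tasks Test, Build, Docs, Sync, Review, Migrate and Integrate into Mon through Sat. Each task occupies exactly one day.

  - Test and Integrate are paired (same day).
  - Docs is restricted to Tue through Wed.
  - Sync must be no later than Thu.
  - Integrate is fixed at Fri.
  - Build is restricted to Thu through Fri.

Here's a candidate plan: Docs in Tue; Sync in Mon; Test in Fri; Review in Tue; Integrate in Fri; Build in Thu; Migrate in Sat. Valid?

Yes

Docs is restricted to Tue through Wed — holds.
Test and Integrate are paired (same day) — holds.
Integrate is fixed at Fri — holds.
Sync must be no later than Thu — holds.
Build is restricted to Thu through Fri — holds.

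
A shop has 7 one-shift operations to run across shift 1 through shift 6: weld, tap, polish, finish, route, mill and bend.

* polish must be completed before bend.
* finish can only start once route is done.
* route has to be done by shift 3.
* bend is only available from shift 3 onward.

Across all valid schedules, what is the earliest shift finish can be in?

Precedence pushes finish to at least shift 2.
finish at shift 2 is achievable: bend -> shift 3; finish -> shift 2; tap -> shift 1; mill -> shift 1; route -> shift 1; weld -> shift 1; polish -> shift 1.

shift 2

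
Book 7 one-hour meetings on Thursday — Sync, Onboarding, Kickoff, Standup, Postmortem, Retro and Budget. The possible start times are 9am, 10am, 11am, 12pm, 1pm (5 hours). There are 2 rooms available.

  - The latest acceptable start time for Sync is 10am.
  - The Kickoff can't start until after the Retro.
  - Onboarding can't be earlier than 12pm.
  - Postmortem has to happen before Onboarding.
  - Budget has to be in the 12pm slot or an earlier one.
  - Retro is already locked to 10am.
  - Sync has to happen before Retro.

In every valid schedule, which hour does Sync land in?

9am

Sync's own window allows nothing later than 10am; downstream work caps Sync at 9am.
So Sync is pinned to 9am.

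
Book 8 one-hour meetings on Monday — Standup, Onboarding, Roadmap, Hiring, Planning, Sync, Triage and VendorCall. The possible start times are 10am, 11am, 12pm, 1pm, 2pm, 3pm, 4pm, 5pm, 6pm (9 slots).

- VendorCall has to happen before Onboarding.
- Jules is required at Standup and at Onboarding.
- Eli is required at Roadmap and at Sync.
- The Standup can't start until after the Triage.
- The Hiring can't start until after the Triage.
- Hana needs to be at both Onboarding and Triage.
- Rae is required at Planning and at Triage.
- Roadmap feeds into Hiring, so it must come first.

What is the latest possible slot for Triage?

5pm

Downstream work caps Triage at 5pm.
Triage at 5pm is achievable: Planning in 10am; Onboarding in 11am; Hiring in 6pm; VendorCall in 10am; Triage in 5pm; Roadmap in 10am; Standup in 6pm; Sync in 11am.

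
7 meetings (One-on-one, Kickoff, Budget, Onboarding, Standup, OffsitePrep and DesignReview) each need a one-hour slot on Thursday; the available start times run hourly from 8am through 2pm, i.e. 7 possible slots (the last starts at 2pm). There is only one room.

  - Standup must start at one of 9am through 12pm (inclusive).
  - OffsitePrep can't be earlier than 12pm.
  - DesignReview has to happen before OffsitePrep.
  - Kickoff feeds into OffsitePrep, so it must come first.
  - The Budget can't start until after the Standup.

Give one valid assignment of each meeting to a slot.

DesignReview in 11am; Kickoff in 8am; Standup in 9am; Onboarding in 2pm; One-on-one in 1pm; Budget in 10am; OffsitePrep in 12pm

Checking: Standup(9am) before Budget(10am); DesignReview(11am) before OffsitePrep(12pm); Kickoff(8am) before OffsitePrep(12pm); Standup=9am in [9am,12pm]; OffsitePrep=12pm in [12pm,2pm]; max 1 per slot (cap 1).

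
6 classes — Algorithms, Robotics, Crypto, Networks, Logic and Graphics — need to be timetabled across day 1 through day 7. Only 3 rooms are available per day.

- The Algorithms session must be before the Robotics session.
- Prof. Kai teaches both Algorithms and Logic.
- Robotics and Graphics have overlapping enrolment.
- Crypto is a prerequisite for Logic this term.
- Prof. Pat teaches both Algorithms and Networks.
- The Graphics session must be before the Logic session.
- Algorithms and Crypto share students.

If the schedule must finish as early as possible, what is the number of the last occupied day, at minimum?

3

The precedence chain requires at least 2 distinct days.
With at most 3 per day and 6 classes, at least 2 days are needed.
Could 2 days be enough, i.e. nothing placed later than day 2? No: Logic must come after Crypto (at day 1 or later) → {day 2}; Crypto must come before Logic (at day 2 or earlier) → {day 1}; Robotics must come after Algorithms (at day 1 or later) → {day 2}; Algorithms must come before Robotics (at day 2 or earlier) → {day 1}; Crypto can't share with Algorithms (day 1) → nothing is left.
So 2 days is not enough.
3 works (last occupied day: day 3): for example Logic in day 3, Algorithms in day 1, Crypto in day 2, Graphics in day 1, Robotics in day 2, Networks in day 2.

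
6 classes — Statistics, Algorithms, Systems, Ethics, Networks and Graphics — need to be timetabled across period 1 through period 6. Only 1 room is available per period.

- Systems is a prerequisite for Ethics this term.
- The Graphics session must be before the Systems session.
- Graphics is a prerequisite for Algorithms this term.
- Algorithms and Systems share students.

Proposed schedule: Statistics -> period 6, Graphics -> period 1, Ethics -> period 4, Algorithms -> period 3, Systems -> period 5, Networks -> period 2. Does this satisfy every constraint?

No. Systems is a prerequisite for Ethics this term is not satisfied.

Only 1 room is available per period — holds.
Algorithms and Systems share students — holds.
Systems is a prerequisite for Ethics this term — violated.
The Graphics session must be before the Systems session — holds.
Graphics is a prerequisite for Algorithms this term — holds.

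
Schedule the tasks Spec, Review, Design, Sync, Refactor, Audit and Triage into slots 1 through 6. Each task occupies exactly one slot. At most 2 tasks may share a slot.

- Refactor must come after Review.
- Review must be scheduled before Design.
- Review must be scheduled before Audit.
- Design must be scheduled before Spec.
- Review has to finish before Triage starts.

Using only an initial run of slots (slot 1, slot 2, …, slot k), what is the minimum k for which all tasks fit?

The precedence chain requires at least 3 distinct slots.
With at most 2 per slot and 7 tasks, at least 4 slots are needed.
4 works (last occupied slot: 4): for example Design in 2; Sync in 1; Refactor in 2; Audit in 3; Spec in 3; Review in 1; Triage in 4.

4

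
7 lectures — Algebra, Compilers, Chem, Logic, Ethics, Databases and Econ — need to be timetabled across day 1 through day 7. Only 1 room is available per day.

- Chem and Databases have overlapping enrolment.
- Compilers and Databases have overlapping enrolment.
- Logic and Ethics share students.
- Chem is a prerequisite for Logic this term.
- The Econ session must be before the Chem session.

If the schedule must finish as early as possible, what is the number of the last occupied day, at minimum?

7

The precedence chain requires at least 3 distinct days.
With at most 1 per day and 7 lectures, at least 7 days are needed.
7 works (last occupied day: day 7): for example Algebra=day 4; Compilers=day 5; Databases=day 7; Ethics=day 6; Econ=day 1; Chem=day 2; Logic=day 3.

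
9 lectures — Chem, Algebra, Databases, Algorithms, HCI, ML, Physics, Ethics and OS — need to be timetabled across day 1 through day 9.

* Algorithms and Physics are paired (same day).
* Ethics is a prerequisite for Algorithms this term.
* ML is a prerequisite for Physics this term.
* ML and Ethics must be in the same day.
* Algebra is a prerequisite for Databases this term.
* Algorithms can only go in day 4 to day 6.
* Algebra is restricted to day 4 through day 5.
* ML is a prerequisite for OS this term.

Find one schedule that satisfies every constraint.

Chem in day 1; Ethics in day 1; ML in day 1; Physics in day 4; Databases in day 5; Algebra in day 4; Algorithms in day 4; OS in day 2; HCI in day 1

Checking: ML(day 1) before Physics(day 4); Algebra(day 4) before Databases(day 5); Ethics(day 1) before Algorithms(day 4); ML(day 1) before OS(day 2); Algorithms = Physics = day 4; ML = Ethics = day 1; Algebra=day 4 in [day 4,day 5]; Algorithms=day 4 in [day 4,day 6].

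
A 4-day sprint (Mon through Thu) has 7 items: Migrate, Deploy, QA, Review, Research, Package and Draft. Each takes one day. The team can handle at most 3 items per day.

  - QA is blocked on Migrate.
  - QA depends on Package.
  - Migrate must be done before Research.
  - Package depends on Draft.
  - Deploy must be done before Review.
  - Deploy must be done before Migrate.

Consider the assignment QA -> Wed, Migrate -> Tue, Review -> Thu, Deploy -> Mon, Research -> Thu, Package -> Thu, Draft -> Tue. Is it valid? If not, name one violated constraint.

Migrate must be done before Research — holds.
The team can handle at most 3 items per day — holds.
Package depends on Draft — holds.
Deploy must be done before Review — holds.
QA depends on Package — violated.
Deploy must be done before Migrate — holds.
QA is blocked on Migrate — holds.

No — it violates: QA depends on Package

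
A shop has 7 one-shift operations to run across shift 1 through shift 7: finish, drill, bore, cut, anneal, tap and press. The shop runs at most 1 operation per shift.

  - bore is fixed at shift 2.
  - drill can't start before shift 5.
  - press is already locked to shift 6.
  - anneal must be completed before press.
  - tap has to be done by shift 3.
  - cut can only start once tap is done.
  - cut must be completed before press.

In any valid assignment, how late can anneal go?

Downstream work caps anneal at shift 5.
anneal at shift 5 is achievable: drill in shift 7; cut in shift 3; press in shift 6; finish in shift 4; anneal in shift 5; tap in shift 1; bore in shift 2.

shift 5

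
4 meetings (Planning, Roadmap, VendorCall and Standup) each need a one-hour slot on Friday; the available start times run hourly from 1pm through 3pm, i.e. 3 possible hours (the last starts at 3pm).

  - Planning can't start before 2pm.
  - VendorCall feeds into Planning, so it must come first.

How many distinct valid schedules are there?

27

Splitting on Planning: it can be 2pm (9), 3pm (18). Listing each branch's schedules as (Roadmap, VendorCall, Standup):
Planning=2pm: (1pm,1pm,1pm) (1pm,1pm,2pm) (1pm,1pm,3pm) (2pm,1pm,1pm) (2pm,1pm,2pm) (2pm,1pm,3pm) (3pm,1pm,1pm) (3pm,1pm,2pm) (3pm,1pm,3pm) — 9.
Planning=3pm: (1pm,1pm,1pm) (1pm,1pm,2pm) (1pm,1pm,3pm) (1pm,2pm,1pm) (1pm,2pm,2pm) (1pm,2pm,3pm) (2pm,1pm,1pm) (2pm,1pm,2pm) (2pm,1pm,3pm) (2pm,2pm,1pm) (2pm,2pm,2pm) (2pm,2pm,3pm) (3pm,1pm,1pm) (3pm,1pm,2pm) (3pm,1pm,3pm) (3pm,2pm,1pm) (3pm,2pm,2pm) (3pm,2pm,3pm) — 18.
Summing: 9 + 18 = 27.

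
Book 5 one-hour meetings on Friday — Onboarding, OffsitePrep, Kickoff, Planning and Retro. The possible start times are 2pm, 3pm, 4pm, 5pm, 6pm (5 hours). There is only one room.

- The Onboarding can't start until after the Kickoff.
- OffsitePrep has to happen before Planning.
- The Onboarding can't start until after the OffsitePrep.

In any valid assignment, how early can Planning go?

Precedence pushes Planning to at least 3pm.
Planning at 3pm is achievable: Kickoff in 4pm; Onboarding in 5pm; Planning in 3pm; OffsitePrep in 2pm; Retro in 6pm.

3pm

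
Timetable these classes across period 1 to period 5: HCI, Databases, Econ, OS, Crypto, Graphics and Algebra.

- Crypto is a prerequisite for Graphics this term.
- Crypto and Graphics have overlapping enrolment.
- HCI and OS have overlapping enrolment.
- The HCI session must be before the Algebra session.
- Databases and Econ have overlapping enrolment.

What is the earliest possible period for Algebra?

period 2

Precedence pushes Algebra to at least period 2.
Algebra at period 2 is achievable: HCI in period 1; Algebra in period 2; OS in period 2; Databases in period 1; Graphics in period 2; Econ in period 2; Crypto in period 1.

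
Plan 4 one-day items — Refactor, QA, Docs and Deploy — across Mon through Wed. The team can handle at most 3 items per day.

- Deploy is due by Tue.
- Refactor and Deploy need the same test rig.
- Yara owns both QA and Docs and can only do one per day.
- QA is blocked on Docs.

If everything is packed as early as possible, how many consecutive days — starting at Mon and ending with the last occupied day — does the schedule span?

2 days

The precedence chain requires at least 2 distinct days.
With at most 3 per day and 4 tasks, at least 2 days are needed.
2 works (last occupied day: Tue): for example Docs=Mon, Refactor=Mon, Deploy=Tue, QA=Tue.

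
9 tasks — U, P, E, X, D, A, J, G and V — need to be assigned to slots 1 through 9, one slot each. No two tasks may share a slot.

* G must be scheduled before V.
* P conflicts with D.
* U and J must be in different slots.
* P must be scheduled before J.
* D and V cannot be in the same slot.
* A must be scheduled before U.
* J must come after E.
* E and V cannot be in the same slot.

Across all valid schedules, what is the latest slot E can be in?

Downstream work caps E at 8.
E at 8 is achievable: J in 9; G in 4; U in 2; D in 7; A in 1; P in 3; X in 6; V in 5; E in 8.

8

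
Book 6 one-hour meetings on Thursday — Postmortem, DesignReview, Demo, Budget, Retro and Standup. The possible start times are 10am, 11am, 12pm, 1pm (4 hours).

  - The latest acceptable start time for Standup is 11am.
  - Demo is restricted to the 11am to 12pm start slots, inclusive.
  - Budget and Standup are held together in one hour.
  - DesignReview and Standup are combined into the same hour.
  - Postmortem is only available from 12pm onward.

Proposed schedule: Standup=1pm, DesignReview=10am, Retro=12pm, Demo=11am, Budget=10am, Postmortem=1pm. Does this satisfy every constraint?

No. The latest acceptable start time for Standup is 11am is not satisfied.

Budget and Standup are held together in one hour — violated.
DesignReview and Standup are combined into the same hour — violated.
Postmortem is only available from 12pm onward — holds.
Demo is restricted to the 11am to 12pm start slots, inclusive — holds.
The latest acceptable start time for Standup is 11am — violated.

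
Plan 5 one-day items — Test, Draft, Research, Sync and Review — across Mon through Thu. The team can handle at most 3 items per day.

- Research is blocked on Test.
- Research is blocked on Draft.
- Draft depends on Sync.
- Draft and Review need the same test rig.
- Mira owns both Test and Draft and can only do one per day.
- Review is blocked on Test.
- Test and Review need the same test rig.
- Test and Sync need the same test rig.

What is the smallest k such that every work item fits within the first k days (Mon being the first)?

4 days

The precedence chain requires at least 3 distinct days.
With at most 3 per day and 5 work items, at least 2 days are needed.
Could 3 days be enough, i.e. nothing placed later than Wed? No: Draft must come after Sync (at Mon or later) → {Tue, Wed}; Sync must come before Draft (at Wed or earlier) → {Mon, Tue}; Research must come after Draft (at Tue or later) → {Wed}; Draft must come before Research (at Wed or earlier) → {Tue}; Test must come before Research (at Wed or earlier) → {Mon, Tue}; Test can't share with Draft (Tue) → {Mon}; Sync must come before Draft (at Tue or earlier) → {Mon}; Sync can't share with Test (Mon) → nothing is left.
So 3 days is not enough.
4 works (last occupied day: Thu): for example Sync -> Tue, Research -> Thu, Draft -> Wed, Review -> Tue, Test -> Mon.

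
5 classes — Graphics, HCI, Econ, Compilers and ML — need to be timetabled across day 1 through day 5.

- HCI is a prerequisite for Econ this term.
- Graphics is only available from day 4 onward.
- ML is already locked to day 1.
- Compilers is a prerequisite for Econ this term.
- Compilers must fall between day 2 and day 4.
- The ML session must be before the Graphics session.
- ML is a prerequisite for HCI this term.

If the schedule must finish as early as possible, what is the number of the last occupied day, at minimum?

The precedence chain requires at least 3 distinct days.
Graphics can't be placed before day 4, so the schedule must run through at least day 4.
4 works (last occupied day: day 4): for example Econ in day 3, Graphics in day 4, ML in day 1, Compilers in day 2, HCI in day 2.

day 4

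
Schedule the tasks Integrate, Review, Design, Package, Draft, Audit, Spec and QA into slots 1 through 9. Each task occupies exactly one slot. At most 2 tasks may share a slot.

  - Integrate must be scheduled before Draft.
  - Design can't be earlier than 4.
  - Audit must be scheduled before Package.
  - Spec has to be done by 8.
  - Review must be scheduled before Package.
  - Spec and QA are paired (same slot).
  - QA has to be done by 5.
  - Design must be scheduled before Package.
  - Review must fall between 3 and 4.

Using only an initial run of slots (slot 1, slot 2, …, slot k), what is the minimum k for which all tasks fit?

5

The precedence chain requires at least 2 distinct slots.
With at most 2 per slot and 8 tasks, at least 4 slots are needed.
Propagating the time windows through the other constraints, Package can't land before 5, so the schedule must run through at least slot 5.
5 works (last occupied slot: 5): for example Integrate=1, Draft=3, Spec=2, Review=3, Package=5, Design=4, Audit=1, QA=2.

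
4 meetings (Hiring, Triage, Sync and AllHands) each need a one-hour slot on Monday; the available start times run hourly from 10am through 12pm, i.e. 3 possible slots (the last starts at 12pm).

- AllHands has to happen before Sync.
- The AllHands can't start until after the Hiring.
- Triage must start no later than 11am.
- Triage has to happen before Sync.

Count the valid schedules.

Enumerating: Sync -> 12pm, AllHands -> 11am, Hiring -> 10am, Triage -> 10am | Triage=11am, Sync=12pm, Hiring=10am, AllHands=11am.

2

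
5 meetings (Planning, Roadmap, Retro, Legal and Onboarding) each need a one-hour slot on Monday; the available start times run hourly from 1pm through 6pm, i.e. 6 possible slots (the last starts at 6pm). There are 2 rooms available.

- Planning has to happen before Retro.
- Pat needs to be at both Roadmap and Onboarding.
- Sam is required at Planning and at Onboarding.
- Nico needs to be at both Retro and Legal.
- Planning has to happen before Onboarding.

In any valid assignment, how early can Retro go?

Precedence pushes Retro to at least 2pm.
Retro at 2pm is achievable: Onboarding -> 2pm; Legal -> 3pm; Planning -> 1pm; Retro -> 2pm; Roadmap -> 1pm.

2pm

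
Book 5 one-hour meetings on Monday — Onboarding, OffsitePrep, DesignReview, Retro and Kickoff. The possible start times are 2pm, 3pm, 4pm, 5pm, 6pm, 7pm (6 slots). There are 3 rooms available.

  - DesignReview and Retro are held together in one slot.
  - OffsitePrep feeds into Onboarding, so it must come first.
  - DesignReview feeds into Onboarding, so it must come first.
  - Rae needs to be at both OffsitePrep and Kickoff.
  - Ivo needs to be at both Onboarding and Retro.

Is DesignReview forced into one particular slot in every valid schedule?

No

DesignReview can be 2pm (e.g. Kickoff=3pm, OffsitePrep=2pm, DesignReview=2pm, Onboarding=3pm, Retro=2pm) or 3pm (e.g. DesignReview -> 3pm; Kickoff -> 3pm; OffsitePrep -> 2pm; Onboarding -> 4pm; Retro -> 3pm).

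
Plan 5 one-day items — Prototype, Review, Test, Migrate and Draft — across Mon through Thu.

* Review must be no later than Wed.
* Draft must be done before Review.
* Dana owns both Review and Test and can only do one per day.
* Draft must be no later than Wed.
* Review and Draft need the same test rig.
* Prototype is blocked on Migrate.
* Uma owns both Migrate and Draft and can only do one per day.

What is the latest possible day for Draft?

Draft's own window allows nothing later than Wed; downstream work caps Draft at Tue.
Draft at Tue is achievable: Review=Wed; Draft=Tue; Test=Mon; Prototype=Tue; Migrate=Mon.

Tue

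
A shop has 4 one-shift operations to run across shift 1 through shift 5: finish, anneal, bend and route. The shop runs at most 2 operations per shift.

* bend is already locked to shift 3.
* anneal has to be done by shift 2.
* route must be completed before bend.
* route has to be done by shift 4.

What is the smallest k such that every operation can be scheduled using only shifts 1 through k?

3 shifts

The precedence chain requires at least 2 distinct shifts.
With at most 2 per shift and 4 operations, at least 2 shifts are needed.
bend can't be placed before shift 3, so the schedule must run through at least shift 3.
3 works (last occupied shift: shift 3): for example route -> shift 1; finish -> shift 2; bend -> shift 3; anneal -> shift 1.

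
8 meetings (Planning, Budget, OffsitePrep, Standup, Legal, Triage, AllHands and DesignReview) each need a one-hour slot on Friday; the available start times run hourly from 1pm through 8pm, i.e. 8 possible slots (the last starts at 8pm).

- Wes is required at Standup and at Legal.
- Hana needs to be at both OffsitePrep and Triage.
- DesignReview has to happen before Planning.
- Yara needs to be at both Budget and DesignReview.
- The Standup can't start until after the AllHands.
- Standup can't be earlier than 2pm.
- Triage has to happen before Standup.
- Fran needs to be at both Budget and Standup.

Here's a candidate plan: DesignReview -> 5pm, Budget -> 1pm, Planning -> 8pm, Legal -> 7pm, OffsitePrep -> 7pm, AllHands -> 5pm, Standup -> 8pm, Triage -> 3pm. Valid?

Yara needs to be at both Budget and DesignReview — holds.
The Standup can't start until after the AllHands — holds.
Fran needs to be at both Budget and Standup — holds.
Wes is required at Standup and at Legal — holds.
Standup can't be earlier than 2pm — holds.
Hana needs to be at both OffsitePrep and Triage — holds.
DesignReview has to happen before Planning — holds.
Triage has to happen before Standup — holds.

Valid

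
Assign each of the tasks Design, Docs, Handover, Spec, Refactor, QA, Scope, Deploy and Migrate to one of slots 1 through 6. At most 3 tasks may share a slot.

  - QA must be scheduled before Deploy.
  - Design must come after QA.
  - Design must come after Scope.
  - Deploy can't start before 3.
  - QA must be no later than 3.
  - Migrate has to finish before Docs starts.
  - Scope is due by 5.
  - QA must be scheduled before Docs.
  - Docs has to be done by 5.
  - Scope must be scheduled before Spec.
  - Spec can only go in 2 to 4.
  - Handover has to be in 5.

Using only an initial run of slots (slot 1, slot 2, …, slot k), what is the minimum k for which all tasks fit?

5 slots

The precedence chain requires at least 2 distinct slots.
With at most 3 per slot and 9 tasks, at least 3 slots are needed.
Handover can't be placed before 5, so the schedule must run through at least slot 5.
5 works (last occupied slot: 5): for example Scope=1, Docs=2, Design=2, QA=1, Deploy=3, Spec=2, Refactor=3, Migrate=1, Handover=5.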